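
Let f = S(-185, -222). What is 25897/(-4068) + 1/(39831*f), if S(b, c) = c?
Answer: -1413541731/222044548 ≈ -6.3660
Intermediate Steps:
f = -222
25897/(-4068) + 1/(39831*f) = 25897/(-4068) + 1/(39831*(-222)) = 25897*(-1/4068) + (1/39831)*(-1/222) = -25897/4068 - 1/8842482 = -1413541731/222044548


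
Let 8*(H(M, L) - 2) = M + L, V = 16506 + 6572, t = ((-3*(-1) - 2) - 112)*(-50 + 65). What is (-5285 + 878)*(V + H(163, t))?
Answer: -403544583/4 ≈ -1.0089e+8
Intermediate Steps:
t = -1665 (t = ((-3*(-1) - 2) - 112)*15 = ((3 - 2) - 112)*15 = (1 - 112)*15 = -111*15 = -1665)
V = 23078
H(M, L) = 2 + L/8 + M/8 (H(M, L) = 2 + (M + L)/8 = 2 + (L + M)/8 = 2 + (L/8 + M/8) = 2 + L/8 + M/8)
(-5285 + 878)*(V + H(163, t)) = (-5285 + 878)*(23078 + (2 + (1/8)*(-1665) + (1/8)*163)) = -4407*(23078 + (2 - 1665/8 + 163/8)) = -4407*(23078 - 743/4) = -4407*91569/4 = -403544583/4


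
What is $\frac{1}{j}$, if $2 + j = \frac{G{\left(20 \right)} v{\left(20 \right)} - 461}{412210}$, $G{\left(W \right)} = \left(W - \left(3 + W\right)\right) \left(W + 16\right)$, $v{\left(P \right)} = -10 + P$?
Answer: $- \frac{412210}{825961} \approx -0.49907$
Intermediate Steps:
$G{\left(W \right)} = -48 - 3 W$ ($G{\left(W \right)} = \left(W + \left(\left(-9 - W\right) + 6\right)\right) \left(16 + W\right) = \left(W - \left(3 + W\right)\right) \left(16 + W\right) = - 3 \left(16 + W\right) = -48 - 3 W$)
$j = - \frac{825961}{412210}$ ($j = -2 + \frac{\left(-48 - 60\right) \left(-10 + 20\right) - 461}{412210} = -2 + \left(\left(-48 - 60\right) 10 - 461\right) \frac{1}{412210} = -2 + \left(\left(-108\right) 10 - 461\right) \frac{1}{412210} = -2 + \left(-1080 - 461\right) \frac{1}{412210} = -2 - \frac{1541}{412210} = - \frac{825961}{412210} \approx -2.0037$)
$\frac{1}{j} = \frac{1}{- \frac{825961}{412210}} = - \frac{412210}{825961}$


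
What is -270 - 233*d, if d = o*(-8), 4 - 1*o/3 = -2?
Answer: 33282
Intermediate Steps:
o = 18 (o = 12 - 3*(-2) = 12 + 6 = 18)
d = -144 (d = 18*(-8) = -144)
-270 - 233*d = -270 - 233*(-144) = -270 + 33552 = 33282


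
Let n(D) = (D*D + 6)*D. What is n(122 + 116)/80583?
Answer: 13482700/80583 ≈ 167.31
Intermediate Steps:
n(D) = D*(6 + D²) (n(D) = (D² + 6)*D = (6 + D²)*D = D*(6 + D²))
n(122 + 116)/80583 = ((122 + 116)*(6 + (122 + 116)²))/80583 = (238*(6 + 238²))*(1/80583) = (238*(6 + 56644))*(1/80583) = (238*56650)*(1/80583) = 13482700*(1/80583) = 13482700/80583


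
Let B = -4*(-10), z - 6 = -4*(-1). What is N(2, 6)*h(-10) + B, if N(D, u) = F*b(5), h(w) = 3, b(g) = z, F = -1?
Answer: 10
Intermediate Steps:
z = 10 (z = 6 - 4*(-1) = 6 + 4 = 10)
b(g) = 10
N(D, u) = -10 (N(D, u) = -1*10 = -10)
B = 40
N(2, 6)*h(-10) + B = -10*3 + 40 = -30 + 40 = 10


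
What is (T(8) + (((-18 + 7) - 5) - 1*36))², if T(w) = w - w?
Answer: 2704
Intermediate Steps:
T(w) = 0
(T(8) + (((-18 + 7) - 5) - 1*36))² = (0 + (((-18 + 7) - 5) - 1*36))² = (0 + ((-11 - 5) - 36))² = (0 + (-16 - 36))² = (0 - 52)² = (-52)² = 2704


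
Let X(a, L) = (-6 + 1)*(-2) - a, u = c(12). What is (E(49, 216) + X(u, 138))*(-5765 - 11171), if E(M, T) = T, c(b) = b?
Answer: -3624304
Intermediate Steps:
u = 12
X(a, L) = 10 - a (X(a, L) = -5*(-2) - a = 10 - a)
(E(49, 216) + X(u, 138))*(-5765 - 11171) = (216 + (10 - 1*12))*(-5765 - 11171) = (216 + (10 - 12))*(-16936) = (216 - 2)*(-16936) = 214*(-16936) = -3624304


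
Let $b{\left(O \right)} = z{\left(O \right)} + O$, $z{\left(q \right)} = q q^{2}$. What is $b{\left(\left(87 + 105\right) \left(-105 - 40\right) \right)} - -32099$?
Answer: $-21577826299741$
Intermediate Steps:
$z{\left(q \right)} = q^{3}$
$b{\left(O \right)} = O + O^{3}$ ($b{\left(O \right)} = O^{3} + O = O + O^{3}$)
$b{\left(\left(87 + 105\right) \left(-105 - 40\right) \right)} - -32099 = \left(\left(87 + 105\right) \left(-105 - 40\right) + \left(\left(87 + 105\right) \left(-105 - 40\right)\right)^{3}\right) - -32099 = \left(192 \left(-145\right) + \left(192 \left(-145\right)\right)^{3}\right) + 32099 = \left(-27840 + \left(-27840\right)^{3}\right) + 32099 = \left(-27840 - 21577826304000\right) + 32099 = -21577826331840 + 32099 = -21577826299741$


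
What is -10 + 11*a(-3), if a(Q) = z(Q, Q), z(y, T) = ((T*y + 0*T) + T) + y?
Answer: 23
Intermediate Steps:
z(y, T) = T + y + T*y (z(y, T) = ((T*y + 0) + T) + y = (T*y + T) + y = (T + T*y) + y = T + y + T*y)
a(Q) = Q² + 2*Q (a(Q) = Q + Q + Q*Q = Q + Q + Q² = Q² + 2*Q)
-10 + 11*a(-3) = -10 + 11*(-3*(2 - 3)) = -10 + 11*(-3*(-1)) = -10 + 11*3 = -10 + 33 = 23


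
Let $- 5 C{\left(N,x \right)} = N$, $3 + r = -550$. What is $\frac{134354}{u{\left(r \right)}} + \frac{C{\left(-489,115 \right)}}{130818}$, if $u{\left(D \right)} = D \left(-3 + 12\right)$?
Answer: $- \frac{29292391369}{1085135310} \approx -26.994$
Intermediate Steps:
$r = -553$ ($r = -3 - 550 = -553$)
$C{\left(N,x \right)} = - \frac{N}{5}$
$u{\left(D \right)} = 9 D$ ($u{\left(D \right)} = D 9 = 9 D$)
$\frac{134354}{u{\left(r \right)}} + \frac{C{\left(-489,115 \right)}}{130818} = \frac{134354}{9 \left(-553\right)} + \frac{\left(- \frac{1}{5}\right) \left(-489\right)}{130818} = \frac{134354}{-4977} + \frac{489}{5} \cdot \frac{1}{130818} = 134354 \left(- \frac{1}{4977}\right) + \frac{163}{218030} = - \frac{134354}{4977} + \frac{163}{218030} = - \frac{29292391369}{1085135310}$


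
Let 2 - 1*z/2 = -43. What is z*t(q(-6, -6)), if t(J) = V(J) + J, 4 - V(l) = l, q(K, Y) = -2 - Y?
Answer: 360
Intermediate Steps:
V(l) = 4 - l
z = 90 (z = 4 - 2*(-43) = 4 + 86 = 90)
t(J) = 4 (t(J) = (4 - J) + J = 4)
z*t(q(-6, -6)) = 90*4 = 360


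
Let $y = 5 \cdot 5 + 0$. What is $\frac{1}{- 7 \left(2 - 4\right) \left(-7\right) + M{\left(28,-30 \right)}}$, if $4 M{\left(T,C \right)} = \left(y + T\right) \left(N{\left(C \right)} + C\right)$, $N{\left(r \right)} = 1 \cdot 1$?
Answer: $- \frac{4}{1929} \approx -0.0020736$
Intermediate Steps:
$y = 25$ ($y = 25 + 0 = 25$)
$N{\left(r \right)} = 1$
$M{\left(T,C \right)} = \frac{\left(1 + C\right) \left(25 + T\right)}{4}$ ($M{\left(T,C \right)} = \frac{\left(25 + T\right) \left(1 + C\right)}{4} = \frac{\left(1 + C\right) \left(25 + T\right)}{4}$)
$\frac{1}{- 7 \left(2 - 4\right) \left(-7\right) + M{\left(28,-30 \right)}} = \frac{1}{- 7 \left(2 - 4\right) \left(-7\right) + \left(\frac{25}{4} + \frac{1}{4} \cdot 28 + \frac{25}{4} \left(-30\right) + \frac{1}{4} \left(-30\right) 28\right)} = \frac{1}{- 7 \left(2 - 4\right) \left(-7\right) + \left(\frac{25}{4} + 7 - \frac{375}{2} - 210\right)} = \frac{1}{\left(-7\right) \left(-2\right) \left(-7\right) - \frac{1537}{4}} = \frac{1}{14 \left(-7\right) - \frac{1537}{4}} = \frac{1}{-98 - \frac{1537}{4}} = \frac{1}{- \frac{1929}{4}} = - \frac{4}{1929}$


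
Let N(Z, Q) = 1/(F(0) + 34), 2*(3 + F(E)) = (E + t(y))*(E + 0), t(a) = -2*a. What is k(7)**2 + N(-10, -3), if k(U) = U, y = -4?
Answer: 1520/31 ≈ 49.032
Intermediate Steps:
F(E) = -3 + E*(8 + E)/2 (F(E) = -3 + ((E - 2*(-4))*(E + 0))/2 = -3 + ((E + 8)*E)/2 = -3 + ((8 + E)*E)/2 = -3 + (E*(8 + E))/2 = -3 + E*(8 + E)/2)
N(Z, Q) = 1/31 (N(Z, Q) = 1/((-3 + (1/2)*0**2 + 4*0) + 34) = 1/((-3 + (1/2)*0 + 0) + 34) = 1/((-3 + 0 + 0) + 34) = 1/(-3 + 34) = 1/31)
k(7)**2 + N(-10, -3) = 7**2 + 1/31 = 49 + 1/31 = 1520/31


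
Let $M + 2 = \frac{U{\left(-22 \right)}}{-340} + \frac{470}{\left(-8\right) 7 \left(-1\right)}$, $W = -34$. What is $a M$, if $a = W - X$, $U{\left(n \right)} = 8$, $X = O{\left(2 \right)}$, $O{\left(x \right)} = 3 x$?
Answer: $- \frac{30318}{119} \approx -254.77$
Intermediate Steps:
$X = 6$ ($X = 3 \cdot 2 = 6$)
$a = -40$ ($a = -34 - 6 = -40$)
$M = \frac{15159}{2380}$ ($M = -2 + \left(\frac{8}{-340} + \frac{470}{\left(-8\right) 7 \left(-1\right)}\right) = -2 + \left(8 \left(- \frac{1}{340}\right) + \frac{470}{\left(-56\right) \left(-1\right)}\right) = -2 - \left(\frac{2}{85} - \frac{470}{56}\right) = -2 + \left(- \frac{2}{85} + 470 \cdot \frac{1}{56}\right) = -2 + \left(- \frac{2}{85} + \frac{235}{28}\right) = -2 + \frac{19919}{2380} = \frac{15159}{2380} \approx 6.3693$)
$a M = \left(-40\right) \frac{15159}{2380} = - \frac{30318}{119}$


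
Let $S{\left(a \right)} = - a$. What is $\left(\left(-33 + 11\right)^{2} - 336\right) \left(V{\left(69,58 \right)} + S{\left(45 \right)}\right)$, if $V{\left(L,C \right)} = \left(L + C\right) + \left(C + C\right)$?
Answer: $29304$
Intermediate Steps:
$V{\left(L,C \right)} = L + 3 C$ ($V{\left(L,C \right)} = \left(C + L\right) + 2 C = L + 3 C$)
$\left(\left(-33 + 11\right)^{2} - 336\right) \left(V{\left(69,58 \right)} + S{\left(45 \right)}\right) = \left(\left(-33 + 11\right)^{2} - 336\right) \left(\left(69 + 3 \cdot 58\right) - 45\right) = \left(\left(-22\right)^{2} - 336\right) \left(\left(69 + 174\right) - 45\right) = \left(484 - 336\right) \left(243 - 45\right) = 148 \cdot 198 = 29304$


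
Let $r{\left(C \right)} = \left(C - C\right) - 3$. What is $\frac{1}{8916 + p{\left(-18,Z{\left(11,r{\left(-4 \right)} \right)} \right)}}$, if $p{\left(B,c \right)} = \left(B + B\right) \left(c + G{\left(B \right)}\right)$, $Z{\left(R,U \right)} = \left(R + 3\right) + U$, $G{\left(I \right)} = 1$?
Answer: $\frac{1}{8484} \approx 0.00011787$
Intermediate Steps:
$r{\left(C \right)} = -3$ ($r{\left(C \right)} = 0 - 3 = -3$)
$Z{\left(R,U \right)} = 3 + R + U$ ($Z{\left(R,U \right)} = \left(3 + R\right) + U = 3 + R + U$)
$p{\left(B,c \right)} = 2 B \left(1 + c\right)$ ($p{\left(B,c \right)} = \left(B + B\right) \left(c + 1\right) = 2 B \left(1 + c\right)$)
$\frac{1}{8916 + p{\left(-18,Z{\left(11,r{\left(-4 \right)} \right)} \right)}} = \frac{1}{8916 + 2 \left(-18\right) \left(1 + \left(3 + 11 - 3\right)\right)} = \frac{1}{8916 + 2 \left(-18\right) \left(1 + 11\right)} = \frac{1}{8916 + 2 \left(-18\right) 12} = \frac{1}{8916 - 432} = \frac{1}{8484}$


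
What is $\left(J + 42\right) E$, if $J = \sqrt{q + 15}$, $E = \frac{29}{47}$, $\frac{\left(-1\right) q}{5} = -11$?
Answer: $\frac{1218}{47} + \frac{29 \sqrt{70}}{47} \approx 31.077$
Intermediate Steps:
$q = 55$ ($q = \left(-5\right) \left(-11\right) = 55$)
$E = \frac{29}{47}$ ($E = 29 \cdot \frac{1}{47} = \frac{29}{47} \approx 0.61702$)
$J = \sqrt{70}$ ($J = \sqrt{55 + 15} = \sqrt{70} \approx 8.3666$)
$\left(J + 42\right) E = \left(\sqrt{70} + 42\right) \frac{29}{47} = \left(42 + \sqrt{70}\right) \frac{29}{47} = \frac{1218}{47} + \frac{29 \sqrt{70}}{47}$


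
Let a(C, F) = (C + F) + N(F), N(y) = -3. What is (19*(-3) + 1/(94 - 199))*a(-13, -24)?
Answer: 47888/21 ≈ 2280.4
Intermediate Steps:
a(C, F) = -3 + C + F (a(C, F) = (C + F) - 3 = -3 + C + F)
(19*(-3) + 1/(94 - 199))*a(-13, -24) = (19*(-3) + 1/(94 - 199))*(-3 - 13 - 24) = (-57 + 1/(-105))*(-40) = (-57 - 1/105)*(-40) = -5986/105*(-40) = 47888/21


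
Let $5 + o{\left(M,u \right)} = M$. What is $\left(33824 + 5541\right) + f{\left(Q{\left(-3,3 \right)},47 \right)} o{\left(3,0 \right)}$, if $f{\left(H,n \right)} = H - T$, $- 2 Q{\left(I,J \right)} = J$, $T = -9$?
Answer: $39350$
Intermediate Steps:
$Q{\left(I,J \right)} = - \frac{J}{2}$
$o{\left(M,u \right)} = -5 + M$
$f{\left(H,n \right)} = 9 + H$ ($f{\left(H,n \right)} = H - -9 = H + 9 = 9 + H$)
$\left(33824 + 5541\right) + f{\left(Q{\left(-3,3 \right)},47 \right)} o{\left(3,0 \right)} = \left(33824 + 5541\right) + \left(9 - \frac{3}{2}\right) \left(-5 + 3\right) = 39365 + \left(9 - \frac{3}{2}\right) \left(-2\right) = 39365 + \frac{15}{2} \left(-2\right) = 39365 - 15 = 39350$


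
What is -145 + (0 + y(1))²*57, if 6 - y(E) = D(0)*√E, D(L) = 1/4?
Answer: 27833/16 ≈ 1739.6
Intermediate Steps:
D(L) = ¼
y(E) = 6 - √E/4
-145 + (0 + y(1))²*57 = -145 + (0 + (6 - √1/4))²*57 = -145 + (0 + (6 - ¼*1))²*57 = -145 + (0 + (6 - ¼))²*57 = -145 + (0 + 23/4)²*57 = -145 + (23/4)²*57 = -145 + (529/16)*57 = -145 + 30153/16 = 27833/16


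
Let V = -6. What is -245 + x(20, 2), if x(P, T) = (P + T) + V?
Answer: -229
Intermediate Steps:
x(P, T) = -6 + P + T (x(P, T) = (P + T) - 6 = -6 + P + T)
-245 + x(20, 2) = -245 + (-6 + 20 + 2) = -245 + 16 = -229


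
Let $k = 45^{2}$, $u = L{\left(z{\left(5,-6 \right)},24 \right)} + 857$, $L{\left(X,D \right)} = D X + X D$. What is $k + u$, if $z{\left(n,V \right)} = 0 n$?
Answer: $2882$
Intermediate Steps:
$z{\left(n,V \right)} = 0$
$L{\left(X,D \right)} = 2 D X$ ($L{\left(X,D \right)} = D X + D X = 2 D X$)
$u = 857$ ($u = 2 \cdot 24 \cdot 0 + 857 = 0 + 857 = 857$)
$k = 2025$
$k + u = 2025 + 857 = 2882$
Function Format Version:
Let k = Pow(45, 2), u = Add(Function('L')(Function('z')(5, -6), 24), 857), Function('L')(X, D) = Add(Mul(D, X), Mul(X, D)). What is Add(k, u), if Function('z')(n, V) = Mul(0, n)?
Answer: 2882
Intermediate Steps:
Function('z')(n, V) = 0
Function('L')(X, D) = Mul(2, D, X) (Function('L')(X, D) = Add(Mul(D, X), Mul(D, X)) = Mul(2, D, X))
u = 857 (u = Add(Mul(2, 24, 0), 857) = Add(0, 857) = 857)
k = 2025
Add(k, u) = Add(2025, 857) = 2882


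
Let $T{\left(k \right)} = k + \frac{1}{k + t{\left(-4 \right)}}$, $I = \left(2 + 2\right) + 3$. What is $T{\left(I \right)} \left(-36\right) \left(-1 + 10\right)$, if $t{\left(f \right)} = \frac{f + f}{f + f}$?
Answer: $- \frac{4617}{2} \approx -2308.5$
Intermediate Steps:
$t{\left(f \right)} = 1$ ($t{\left(f \right)} = \frac{2 f}{2 f} = 2 f \frac{1}{2 f} = 1$)
$I = 7$ ($I = 4 + 3 = 7$)
$T{\left(k \right)} = k + \frac{1}{1 + k}$ ($T{\left(k \right)} = k + \frac{1}{k + 1} = k + \frac{1}{1 + k}$)
$T{\left(I \right)} \left(-36\right) \left(-1 + 10\right) = \frac{1 + 7 + 7^{2}}{1 + 7} \left(-36\right) \left(-1 + 10\right) = \frac{1 + 7 + 49}{8} \left(-36\right) 9 = \frac{1}{8} \cdot 57 \left(-36\right) 9 = \frac{57}{8} \left(-36\right) 9 = \left(- \frac{513}{2}\right) 9 = - \frac{4617}{2}$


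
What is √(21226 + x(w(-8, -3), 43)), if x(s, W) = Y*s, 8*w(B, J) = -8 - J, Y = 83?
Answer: 7*√6914/4 ≈ 145.51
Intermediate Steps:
w(B, J) = -1 - J/8 (w(B, J) = (-8 - J)/8 = -1 - J/8)
x(s, W) = 83*s
√(21226 + x(w(-8, -3), 43)) = √(21226 + 83*(-1 - ⅛*(-3))) = √(21226 + 83*(-1 + 3/8)) = √(21226 + 83*(-5/8)) = √(21226 - 415/8) = √(169393/8) = 7*√6914/4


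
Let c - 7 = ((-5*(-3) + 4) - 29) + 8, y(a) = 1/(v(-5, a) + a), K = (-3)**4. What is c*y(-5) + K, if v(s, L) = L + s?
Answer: 242/3 ≈ 80.667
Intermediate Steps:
K = 81
y(a) = 1/(-5 + 2*a) (y(a) = 1/((a - 5) + a) = 1/((-5 + a) + a) = 1/(-5 + 2*a))
c = 5 (c = 7 + (((-5*(-3) + 4) - 29) + 8) = 7 + (((15 + 4) - 29) + 8) = 7 + ((19 - 29) + 8) = 7 + (-10 + 8) = 7 - 2 = 5)
c*y(-5) + K = 5/(-5 + 2*(-5)) + 81 = 5/(-5 - 10) + 81 = 5/(-15) + 81 = 5*(-1/15) + 81 = -1/3 + 81 = 242/3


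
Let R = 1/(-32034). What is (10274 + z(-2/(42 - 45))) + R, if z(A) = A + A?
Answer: 109720009/10678 ≈ 10275.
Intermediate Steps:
R = -1/32034 ≈ -3.1217e-5
z(A) = 2*A
(10274 + z(-2/(42 - 45))) + R = (10274 + 2*(-2/(42 - 45))) - 1/32034 = (10274 + 2*(-2/(-3))) - 1/32034 = (10274 + 2*(-1/3*(-2))) - 1/32034 = (10274 + 2*(2/3)) - 1/32034 = (10274 + 4/3) - 1/32034 = 30826/3 - 1/32034 = 109720009/10678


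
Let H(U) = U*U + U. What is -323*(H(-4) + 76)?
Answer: -28424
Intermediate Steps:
H(U) = U + U² (H(U) = U² + U = U + U²)
-323*(H(-4) + 76) = -323*(-4*(1 - 4) + 76) = -323*(-4*(-3) + 76) = -323*(12 + 76) = -323*88 = -28424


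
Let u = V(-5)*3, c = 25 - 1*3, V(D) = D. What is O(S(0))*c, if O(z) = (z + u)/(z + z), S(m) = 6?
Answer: -33/2 ≈ -16.500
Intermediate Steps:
c = 22 (c = 25 - 3 = 22)
u = -15 (u = -5*3 = -15)
O(z) = (-15 + z)/(2*z) (O(z) = (z - 15)/(z + z) = (-15 + z)/((2*z)) = (-15 + z)*(1/(2*z)) = (-15 + z)/(2*z))
O(S(0))*c = ((½)*(-15 + 6)/6)*22 = ((½)*(⅙)*(-9))*22 = -¾*22 = -33/2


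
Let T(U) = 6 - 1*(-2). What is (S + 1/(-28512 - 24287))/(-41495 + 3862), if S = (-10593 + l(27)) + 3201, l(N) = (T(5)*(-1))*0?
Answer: 390290209/1986984767 ≈ 0.19642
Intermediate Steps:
T(U) = 8 (T(U) = 6 + 2 = 8)
l(N) = 0 (l(N) = (8*(-1))*0 = -8*0 = 0)
S = -7392 (S = (-10593 + 0) + 3201 = -10593 + 3201 = -7392)
(S + 1/(-28512 - 24287))/(-41495 + 3862) = (-7392 + 1/(-28512 - 24287))/(-41495 + 3862) = (-7392 + 1/(-52799))/(-37633) = (-7392 - 1/52799)*(-1/37633) = -390290209/52799*(-1/37633) = 390290209/1986984767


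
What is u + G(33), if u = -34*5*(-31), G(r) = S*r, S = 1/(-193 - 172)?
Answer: 1923517/365 ≈ 5269.9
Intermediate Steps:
S = -1/365 (S = 1/(-365) = -1/365 ≈ -0.0027397)
G(r) = -r/365
u = 5270 (u = -170*(-31) = 5270)
u + G(33) = 5270 - 1/365*33 = 5270 - 33/365 = 1923517/365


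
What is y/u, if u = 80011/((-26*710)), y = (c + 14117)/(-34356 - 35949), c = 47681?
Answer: 228158216/1125034671 ≈ 0.20280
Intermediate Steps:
y = -61798/70305 (y = (47681 + 14117)/(-34356 - 35949) = 61798/(-70305) = 61798*(-1/70305) = -61798/70305 ≈ -0.87900)
u = -80011/18460 (u = 80011/(-18460) = 80011*(-1/18460) = -80011/18460 ≈ -4.3343)
y/u = -61798/(70305*(-80011/18460)) = -61798/70305*(-18460/80011) = 228158216/1125034671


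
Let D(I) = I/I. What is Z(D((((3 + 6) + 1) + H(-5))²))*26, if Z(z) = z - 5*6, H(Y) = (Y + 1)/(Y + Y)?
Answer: -754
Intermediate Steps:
H(Y) = (1 + Y)/(2*Y) (H(Y) = (1 + Y)/((2*Y)) = (1 + Y)*(1/(2*Y)) = (1 + Y)/(2*Y))
D(I) = 1
Z(z) = -30 + z (Z(z) = z - 30 = -30 + z)
Z(D((((3 + 6) + 1) + H(-5))²))*26 = (-30 + 1)*26 = -29*26 = -754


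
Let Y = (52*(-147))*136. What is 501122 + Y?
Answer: -538462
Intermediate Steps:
Y = -1039584 (Y = -7644*136 = -1039584)
501122 + Y = 501122 - 1039584 = -538462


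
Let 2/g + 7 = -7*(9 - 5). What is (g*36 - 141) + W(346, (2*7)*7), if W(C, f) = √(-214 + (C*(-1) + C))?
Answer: -5007/35 + I*√214 ≈ -143.06 + 14.629*I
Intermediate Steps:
g = -2/35 (g = 2/(-7 - 7*(9 - 5)) = 2/(-7 - 7*4) = 2/(-7 - 28) = 2/(-35) = 2*(-1/35) = -2/35 ≈ -0.057143)
W(C, f) = I*√214 (W(C, f) = √(-214 + (-C + C)) = √(-214 + 0) = √(-214) = I*√214)
(g*36 - 141) + W(346, (2*7)*7) = (-2/35*36 - 141) + I*√214 = (-72/35 - 141) + I*√214 = -5007/35 + I*√214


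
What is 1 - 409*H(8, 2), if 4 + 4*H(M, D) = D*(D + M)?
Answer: -1635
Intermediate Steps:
H(M, D) = -1 + D*(D + M)/4 (H(M, D) = -1 + (D*(D + M))/4 = -1 + D*(D + M)/4)
1 - 409*H(8, 2) = 1 - 409*(-1 + (¼)*2² + (¼)*2*8) = 1 - 409*(-1 + (¼)*4 + 4) = 1 - 409*(-1 + 1 + 4) = 1 - 409*4 = 1 - 1636 = -1635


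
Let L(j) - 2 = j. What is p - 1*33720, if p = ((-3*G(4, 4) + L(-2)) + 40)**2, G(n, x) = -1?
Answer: -31871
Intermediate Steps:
L(j) = 2 + j
p = 1849 (p = ((-3*(-1) + (2 - 2)) + 40)**2 = ((3 + 0) + 40)**2 = (3 + 40)**2 = 43**2 = 1849)
p - 1*33720 = 1849 - 1*33720 = 1849 - 33720 = -31871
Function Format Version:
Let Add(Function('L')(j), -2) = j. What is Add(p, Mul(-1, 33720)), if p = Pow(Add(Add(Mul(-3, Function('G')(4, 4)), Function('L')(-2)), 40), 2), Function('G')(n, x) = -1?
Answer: -31871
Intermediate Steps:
Function('L')(j) = Add(2, j)
p = 1849 (p = Pow(Add(Add(Mul(-3, -1), Add(2, -2)), 40), 2) = Pow(Add(Add(3, 0), 40), 2) = Pow(Add(3, 40), 2) = Pow(43, 2) = 1849)
Add(p, Mul(-1, 33720)) = Add(1849, Mul(-1, 33720)) = Add(1849, -33720) = -31871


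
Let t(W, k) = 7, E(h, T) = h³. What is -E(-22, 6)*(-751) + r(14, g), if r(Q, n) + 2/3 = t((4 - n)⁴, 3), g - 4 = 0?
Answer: -23989925/3 ≈ -7.9966e+6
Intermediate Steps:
g = 4 (g = 4 + 0 = 4)
r(Q, n) = 19/3 (r(Q, n) = -⅔ + 7 = 19/3)
-E(-22, 6)*(-751) + r(14, g) = -1*(-22)³*(-751) + 19/3 = -1*(-10648)*(-751) + 19/3 = 10648*(-751) + 19/3 = -7996648 + 19/3 = -23989925/3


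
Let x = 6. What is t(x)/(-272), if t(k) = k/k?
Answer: -1/272 ≈ -0.0036765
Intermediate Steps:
t(k) = 1
t(x)/(-272) = 1/(-272) = 1*(-1/272) = -1/272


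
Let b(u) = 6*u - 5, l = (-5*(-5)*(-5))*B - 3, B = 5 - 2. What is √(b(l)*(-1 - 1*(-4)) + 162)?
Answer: I*√6657 ≈ 81.59*I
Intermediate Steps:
B = 3
l = -378 (l = (-5*(-5)*(-5))*3 - 3 = (25*(-5))*3 - 3 = -125*3 - 3 = -375 - 3 = -378)
b(u) = -5 + 6*u
√(b(l)*(-1 - 1*(-4)) + 162) = √((-5 + 6*(-378))*(-1 - 1*(-4)) + 162) = √((-5 - 2268)*(-1 + 4) + 162) = √(-2273*3 + 162) = √(-6819 + 162) = √(-6657) = I*√6657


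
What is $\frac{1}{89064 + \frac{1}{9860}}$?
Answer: $\frac{9860}{878171041} \approx 1.1228 \cdot 10^{-5}$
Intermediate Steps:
$\frac{1}{89064 + \frac{1}{9860}} = \frac{1}{\frac{878171041}{9860}} = \frac{9860}{878171041}$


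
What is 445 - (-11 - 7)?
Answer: 463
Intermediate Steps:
445 - (-11 - 7) = 445 - (-18) = 445 - 1*(-18) = 445 + 18 = 463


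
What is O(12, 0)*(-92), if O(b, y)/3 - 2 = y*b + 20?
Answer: -6072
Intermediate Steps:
O(b, y) = 66 + 3*b*y (O(b, y) = 6 + 3*(y*b + 20) = 6 + 3*(b*y + 20) = 6 + 3*(20 + b*y) = 6 + (60 + 3*b*y) = 66 + 3*b*y)
O(12, 0)*(-92) = (66 + 3*12*0)*(-92) = (66 + 0)*(-92) = 66*(-92) = -6072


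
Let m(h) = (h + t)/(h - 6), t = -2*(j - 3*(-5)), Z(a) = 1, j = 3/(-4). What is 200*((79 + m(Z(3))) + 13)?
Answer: 19500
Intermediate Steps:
j = -¾ (j = 3*(-¼) = -¾ ≈ -0.75000)
t = -57/2 (t = -2*(-¾ - 3*(-5)) = -2*(-¾ + 15) = -2*57/4 = -57/2 ≈ -28.500)
m(h) = (-57/2 + h)/(-6 + h) (m(h) = (h - 57/2)/(h - 6) = (-57/2 + h)/(-6 + h))
200*((79 + m(Z(3))) + 13) = 200*((79 + (-57/2 + 1)/(-6 + 1)) + 13) = 200*((79 - 55/2/(-5)) + 13) = 200*((79 - ⅕*(-55/2)) + 13) = 200*((79 + 11/2) + 13) = 200*(169/2 + 13) = 200*(195/2) = 19500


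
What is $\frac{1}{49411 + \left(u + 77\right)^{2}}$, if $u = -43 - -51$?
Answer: $\frac{1}{56636} \approx 1.7657 \cdot 10^{-5}$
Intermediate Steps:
$u = 8$ ($u = -43 + 51 = 8$)
$\frac{1}{49411 + \left(u + 77\right)^{2}} = \frac{1}{49411 + \left(8 + 77\right)^{2}} = \frac{1}{49411 + 85^{2}} = \frac{1}{49411 + 7225} = \frac{1}{56636}$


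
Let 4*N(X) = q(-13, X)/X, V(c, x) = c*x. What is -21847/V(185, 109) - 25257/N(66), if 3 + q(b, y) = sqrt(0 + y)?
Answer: -134457570013/383135 - 2222616*sqrt(66)/19 ≈ -1.3013e+6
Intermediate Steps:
q(b, y) = -3 + sqrt(y) (q(b, y) = -3 + sqrt(0 + y) = -3 + sqrt(y))
N(X) = (-3 + sqrt(X))/(4*X) (N(X) = ((-3 + sqrt(X))/X)/4 = (-3 + sqrt(X))/(4*X))
-21847/V(185, 109) - 25257/N(66) = -21847/(185*109) - 25257*264/(-3 + sqrt(66)) = -21847/20165 - 25257*264/(-3 + sqrt(66)) = -21847*1/20165 - 25257/(-1/88 + sqrt(66)/264) = -21847/20165 - 25257/(-1/88 + sqrt(66)/264)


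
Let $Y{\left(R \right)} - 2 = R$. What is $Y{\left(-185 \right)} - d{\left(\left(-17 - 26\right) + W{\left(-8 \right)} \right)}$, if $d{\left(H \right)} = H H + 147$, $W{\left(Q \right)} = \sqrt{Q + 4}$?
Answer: $-2175 + 172 i \approx -2175.0 + 172.0 i$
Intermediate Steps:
$Y{\left(R \right)} = 2 + R$
$W{\left(Q \right)} = \sqrt{4 + Q}$
$d{\left(H \right)} = 147 + H^{2}$ ($d{\left(H \right)} = H^{2} + 147 = 147 + H^{2}$)
$Y{\left(-185 \right)} - d{\left(\left(-17 - 26\right) + W{\left(-8 \right)} \right)} = \left(2 - 185\right) - \left(147 + \left(\left(-17 - 26\right) + \sqrt{4 - 8}\right)^{2}\right) = -183 - \left(147 + \left(-43 + \sqrt{-4}\right)^{2}\right) = -183 - \left(147 + \left(-43 + 2 i\right)^{2}\right) = -330 - \left(-43 + 2 i\right)^{2}$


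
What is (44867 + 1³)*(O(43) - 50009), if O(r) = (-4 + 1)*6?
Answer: -2244611436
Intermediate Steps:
O(r) = -18 (O(r) = -3*6 = -18)
(44867 + 1³)*(O(43) - 50009) = (44867 + 1³)*(-18 - 50009) = (44867 + 1)*(-50027) = 44868*(-50027) = -2244611436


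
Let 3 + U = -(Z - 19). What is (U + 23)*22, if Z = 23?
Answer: 352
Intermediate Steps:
U = -7 (U = -3 - (23 - 19) = -3 - 1*4 = -3 - 4 = -7)
(U + 23)*22 = (-7 + 23)*22 = 16*22 = 352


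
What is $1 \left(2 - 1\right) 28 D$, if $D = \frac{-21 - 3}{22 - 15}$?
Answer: $-96$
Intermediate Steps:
$D = - \frac{24}{7} \approx -3.4286$
$1 \left(2 - 1\right) 28 D = 1 \left(2 - 1\right) 28 \left(- \frac{24}{7}\right) = 1 \cdot 1 \cdot 28 \left(- \frac{24}{7}\right) = 1 \cdot 28 \left(- \frac{24}{7}\right) = 28 \left(- \frac{24}{7}\right) = -96$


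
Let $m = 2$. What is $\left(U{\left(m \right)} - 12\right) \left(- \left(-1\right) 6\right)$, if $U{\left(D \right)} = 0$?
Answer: $-72$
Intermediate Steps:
$\left(U{\left(m \right)} - 12\right) \left(- \left(-1\right) 6\right) = \left(0 - 12\right) \left(- \left(-1\right) 6\right) = - 12 \left(\left(-1\right) \left(-6\right)\right) = \left(-12\right) 6 = -72$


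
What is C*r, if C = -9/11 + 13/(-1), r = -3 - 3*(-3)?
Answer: -912/11 ≈ -82.909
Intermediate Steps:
r = 6 (r = -3 + 9 = 6)
C = -152/11 (C = -9*1/11 + 13*(-1) = -9/11 - 13 = -152/11 ≈ -13.818)
C*r = -152/11*6 = -912/11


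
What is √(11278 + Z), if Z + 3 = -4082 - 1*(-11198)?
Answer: √18391 ≈ 135.61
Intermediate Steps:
Z = 7113 (Z = -3 + (-4082 - 1*(-11198)) = -3 + (-4082 + 11198) = -3 + 7116 = 7113)
√(11278 + Z) = √(11278 + 7113) = √18391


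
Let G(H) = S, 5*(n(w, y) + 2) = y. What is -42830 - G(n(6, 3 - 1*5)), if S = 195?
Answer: -43025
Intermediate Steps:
n(w, y) = -2 + y/5
G(H) = 195
-42830 - G(n(6, 3 - 1*5)) = -42830 - 1*195 = -42830 - 195 = -43025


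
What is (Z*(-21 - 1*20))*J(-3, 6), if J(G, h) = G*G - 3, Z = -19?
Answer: 4674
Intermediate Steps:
J(G, h) = -3 + G² (J(G, h) = G² - 3 = -3 + G²)
(Z*(-21 - 1*20))*J(-3, 6) = (-19*(-21 - 1*20))*(-3 + (-3)²) = (-19*(-21 - 20))*(-3 + 9) = -19*(-41)*6 = 779*6 = 4674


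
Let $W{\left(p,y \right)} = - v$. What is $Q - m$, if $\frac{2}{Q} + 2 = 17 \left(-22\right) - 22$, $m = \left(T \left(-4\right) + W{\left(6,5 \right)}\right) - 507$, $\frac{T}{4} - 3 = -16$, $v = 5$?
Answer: $\frac{60495}{199} \approx 304.0$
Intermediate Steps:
$W{\left(p,y \right)} = -5$ ($W{\left(p,y \right)} = \left(-1\right) 5 = -5$)
$T = -52$ ($T = 12 + 4 \left(-16\right) = 12 - 64 = -52$)
$m = -304$ ($m = \left(\left(-52\right) \left(-4\right) - 5\right) - 507 = \left(208 - 5\right) - 507 = 203 - 507 = -304$)
$Q = - \frac{1}{199}$ ($Q = \frac{2}{-2 + \left(17 \left(-22\right) - 22\right)} = \frac{2}{-2 - 396} = \frac{2}{-398} = 2 \left(- \frac{1}{398}\right) = - \frac{1}{199} \approx -0.0050251$)
$Q - m = - \frac{1}{199} - -304 = - \frac{1}{199} + 304 = \frac{60495}{199}$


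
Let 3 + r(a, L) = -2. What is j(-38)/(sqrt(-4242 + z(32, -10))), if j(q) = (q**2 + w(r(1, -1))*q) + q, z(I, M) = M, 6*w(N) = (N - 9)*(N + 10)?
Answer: -2774*I*sqrt(1063)/3189 ≈ -28.361*I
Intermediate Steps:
r(a, L) = -5 (r(a, L) = -3 - 2 = -5)
w(N) = (-9 + N)*(10 + N)/6 (w(N) = ((N - 9)*(N + 10))/6 = ((-9 + N)*(10 + N))/6 = (-9 + N)*(10 + N)/6)
j(q) = q**2 - 32*q/3 (j(q) = (q**2 + (-15 + (1/6)*(-5) + (1/6)*(-5)**2)*q) + q = (q**2 + (-15 - 5/6 + (1/6)*25)*q) + q = (q**2 + (-15 - 5/6 + 25/6)*q) + q = (q**2 - 35*q/3) + q = q**2 - 32*q/3)
j(-38)/(sqrt(-4242 + z(32, -10))) = ((1/3)*(-38)*(-32 + 3*(-38)))/(sqrt(-4242 - 10)) = ((1/3)*(-38)*(-32 - 114))/(sqrt(-4252)) = ((1/3)*(-38)*(-146))/((2*I*sqrt(1063))) = 5548*(-I*sqrt(1063)/2126)/3 = -2774*I*sqrt(1063)/3189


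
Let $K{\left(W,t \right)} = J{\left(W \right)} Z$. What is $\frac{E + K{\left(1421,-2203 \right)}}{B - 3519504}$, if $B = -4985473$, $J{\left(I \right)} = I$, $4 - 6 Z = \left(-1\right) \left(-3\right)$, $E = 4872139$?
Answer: $- \frac{29234255}{51029862} \approx -0.57289$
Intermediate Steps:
$Z = \frac{1}{6}$ ($Z = \frac{2}{3} - \frac{\left(-1\right) \left(-3\right)}{6} = \frac{2}{3} - \frac{1}{2} = \frac{1}{6} \approx 0.16667$)
$K{\left(W,t \right)} = \frac{W}{6}$ ($K{\left(W,t \right)} = W \frac{1}{6} = \frac{W}{6}$)
$\frac{E + K{\left(1421,-2203 \right)}}{B - 3519504} = \frac{4872139 + \frac{1}{6} \cdot 1421}{-4985473 - 3519504} = \frac{4872139 + \frac{1421}{6}}{-8504977} = \frac{29234255}{6} \left(- \frac{1}{8504977}\right) = - \frac{29234255}{51029862}$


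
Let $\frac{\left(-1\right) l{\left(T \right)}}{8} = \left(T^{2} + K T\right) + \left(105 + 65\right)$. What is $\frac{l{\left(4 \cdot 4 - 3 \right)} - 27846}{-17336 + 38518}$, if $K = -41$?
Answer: $- \frac{13147}{10591} \approx -1.2413$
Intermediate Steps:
$l{\left(T \right)} = -1360 - 8 T^{2} + 328 T$ ($l{\left(T \right)} = - 8 \left(\left(T^{2} - 41 T\right) + \left(105 + 65\right)\right) = - 8 \left(\left(T^{2} - 41 T\right) + 170\right) = - 8 \left(170 + T^{2} - 41 T\right) = -1360 - 8 T^{2} + 328 T$)
$\frac{l{\left(4 \cdot 4 - 3 \right)} - 27846}{-17336 + 38518} = \frac{\left(-1360 - 8 \left(4 \cdot 4 - 3\right)^{2} + 328 \left(4 \cdot 4 - 3\right)\right) - 27846}{-17336 + 38518} = \frac{\left(-1360 - 8 \left(16 - 3\right)^{2} + 328 \left(16 - 3\right)\right) - 27846}{21182} = \left(\left(-1360 - 8 \cdot 13^{2} + 328 \cdot 13\right) - 27846\right) \frac{1}{21182} = \left(\left(-1360 - 1352 + 4264\right) - 27846\right) \frac{1}{21182} = \left(1552 - 27846\right) \frac{1}{21182} = \left(-26294\right) \frac{1}{21182} = - \frac{13147}{10591}$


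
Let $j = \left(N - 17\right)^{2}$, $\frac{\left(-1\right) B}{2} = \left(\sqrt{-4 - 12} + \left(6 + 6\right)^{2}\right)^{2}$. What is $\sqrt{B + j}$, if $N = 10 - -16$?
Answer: $\sqrt{-41359 - 2304 i} \approx 5.6624 - 203.45 i$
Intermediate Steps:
$N = 26$ ($N = 10 + 16 = 26$)
$B = - 2 \left(144 + 4 i\right)^{2}$ ($B = - 2 \left(\sqrt{-4 - 12} + \left(6 + 6\right)^{2}\right)^{2} = - 2 \left(\sqrt{-16} + 12^{2}\right)^{2} = - 2 \left(4 i + 144\right)^{2} = - 2 \left(144 + 4 i\right)^{2} \approx -41440.0 - 2304.0 i$)
$j = 81$ ($j = \left(26 - 17\right)^{2} = 9^{2} = 81$)
$\sqrt{B + j} = \sqrt{\left(-41440 - 2304 i\right) + 81} = \sqrt{-41359 - 2304 i}$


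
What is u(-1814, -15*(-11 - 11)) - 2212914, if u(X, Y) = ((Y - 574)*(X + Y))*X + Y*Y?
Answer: -658946158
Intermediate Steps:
u(X, Y) = Y² + X*(-574 + Y)*(X + Y) (u(X, Y) = ((-574 + Y)*(X + Y))*X + Y² = X*(-574 + Y)*(X + Y) + Y² = Y² + X*(-574 + Y)*(X + Y))
u(-1814, -15*(-11 - 11)) - 2212914 = ((-15*(-11 - 11))² - 574*(-1814)² - 1814*225*(-11 - 11)² - 15*(-11 - 11)*(-1814)² - 574*(-1814)*(-15*(-11 - 11))) - 2212914 = ((-15*(-22))² - 574*3290596 - 1814*(-15*(-22))² - 15*(-22)*3290596 - 574*(-1814)*(-15*(-22))) - 2212914 = (330² - 1888802104 - 1814*330² + 330*3290596 - 574*(-1814)*330) - 2212914 = (108900 - 1888802104 - 1814*108900 + 1085896680 + 343607880) - 2212914 = (108900 - 1888802104 - 197544600 + 1085896680 + 343607880) - 2212914 = -656733244 - 2212914 = -658946158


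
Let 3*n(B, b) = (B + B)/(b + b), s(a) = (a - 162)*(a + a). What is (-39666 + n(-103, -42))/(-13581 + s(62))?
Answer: 4997813/3273606 ≈ 1.5267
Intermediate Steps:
s(a) = 2*a*(-162 + a) (s(a) = (-162 + a)*(2*a) = 2*a*(-162 + a))
n(B, b) = B/(3*b) (n(B, b) = ((B + B)/(b + b))/3 = ((2*B)/((2*b)))/3 = ((2*B)*(1/(2*b)))/3 = (B/b)/3 = B/(3*b))
(-39666 + n(-103, -42))/(-13581 + s(62)) = (-39666 + (⅓)*(-103)/(-42))/(-13581 + 2*62*(-162 + 62)) = (-39666 + (⅓)*(-103)*(-1/42))/(-13581 + 2*62*(-100)) = (-39666 + 103/126)/(-13581 - 12400) = -4997813/126/(-25981) = -4997813/126*(-1/25981) = 4997813/3273606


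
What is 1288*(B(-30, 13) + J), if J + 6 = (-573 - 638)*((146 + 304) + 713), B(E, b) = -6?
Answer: -1814025640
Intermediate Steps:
J = -1408399 (J = -6 + (-573 - 638)*((146 + 304) + 713) = -6 - 1211*(450 + 713) = -6 - 1211*1163 = -6 - 1408393 = -1408399)
1288*(B(-30, 13) + J) = 1288*(-6 - 1408399) = 1288*(-1408405) = -1814025640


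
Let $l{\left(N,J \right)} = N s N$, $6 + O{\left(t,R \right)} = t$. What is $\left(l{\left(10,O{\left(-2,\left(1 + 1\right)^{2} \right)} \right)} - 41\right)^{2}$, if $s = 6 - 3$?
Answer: $67081$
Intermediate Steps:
$s = 3$ ($s = 6 - 3 = 3$)
$O{\left(t,R \right)} = -6 + t$
$l{\left(N,J \right)} = 3 N^{2}$ ($l{\left(N,J \right)} = N 3 N = 3 N N = 3 N^{2}$)
$\left(l{\left(10,O{\left(-2,\left(1 + 1\right)^{2} \right)} \right)} - 41\right)^{2} = \left(3 \cdot 10^{2} - 41\right)^{2} = \left(3 \cdot 100 - 41\right)^{2} = \left(300 - 41\right)^{2} = 259^{2} = 67081$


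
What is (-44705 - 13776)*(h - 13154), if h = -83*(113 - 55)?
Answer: 1050786608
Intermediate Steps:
h = -4814 (h = -83*58 = -4814)
(-44705 - 13776)*(h - 13154) = (-44705 - 13776)*(-4814 - 13154) = -58481*(-17968) = 1050786608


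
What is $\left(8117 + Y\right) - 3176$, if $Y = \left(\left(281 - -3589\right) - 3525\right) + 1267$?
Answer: $6553$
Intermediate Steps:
$Y = 1612$ ($Y = \left(\left(281 + 3589\right) - 3525\right) + 1267 = \left(3870 - 3525\right) + 1267 = 345 + 1267 = 1612$)
$\left(8117 + Y\right) - 3176 = \left(8117 + 1612\right) - 3176 = 9729 - 3176 = 6553$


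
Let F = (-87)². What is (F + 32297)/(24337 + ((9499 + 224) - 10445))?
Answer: 39866/23615 ≈ 1.6882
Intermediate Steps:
F = 7569
(F + 32297)/(24337 + ((9499 + 224) - 10445)) = (7569 + 32297)/(24337 + ((9499 + 224) - 10445)) = 39866/(24337 + (9723 - 10445)) = 39866/(24337 - 722) = 39866/23615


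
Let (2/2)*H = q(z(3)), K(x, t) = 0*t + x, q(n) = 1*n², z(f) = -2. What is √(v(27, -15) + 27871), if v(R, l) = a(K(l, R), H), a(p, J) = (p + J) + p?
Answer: √27845 ≈ 166.87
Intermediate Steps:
q(n) = n²
K(x, t) = x (K(x, t) = 0 + x = x)
H = 4 (H = (-2)² = 4)
a(p, J) = J + 2*p (a(p, J) = (J + p) + p = J + 2*p)
v(R, l) = 4 + 2*l
√(v(27, -15) + 27871) = √((4 + 2*(-15)) + 27871) = √((4 - 30) + 27871) = √(-26 + 27871) = √27845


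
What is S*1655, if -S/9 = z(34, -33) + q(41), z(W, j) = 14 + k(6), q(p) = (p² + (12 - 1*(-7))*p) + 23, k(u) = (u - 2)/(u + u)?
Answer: -37197780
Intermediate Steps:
k(u) = (-2 + u)/(2*u) (k(u) = (-2 + u)/((2*u)) = (-2 + u)*(1/(2*u)) = (-2 + u)/(2*u))
q(p) = 23 + p² + 19*p (q(p) = (p² + (12 + 7)*p) + 23 = (p² + 19*p) + 23 = 23 + p² + 19*p)
z(W, j) = 43/3 (z(W, j) = 14 + (½)*(-2 + 6)/6 = 14 + (½)*(⅙)*4 = 14 + ⅓ = 43/3)
S = -22476 (S = -9*(43/3 + (23 + 41² + 19*41)) = -9*(43/3 + (23 + 1681 + 779)) = -9*(43/3 + 2483) = -9*7492/3 = -22476)
S*1655 = -22476*1655 = -37197780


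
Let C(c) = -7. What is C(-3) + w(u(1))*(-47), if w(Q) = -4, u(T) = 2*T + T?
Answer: 181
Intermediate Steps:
u(T) = 3*T
C(-3) + w(u(1))*(-47) = -7 - 4*(-47) = -7 + 188 = 181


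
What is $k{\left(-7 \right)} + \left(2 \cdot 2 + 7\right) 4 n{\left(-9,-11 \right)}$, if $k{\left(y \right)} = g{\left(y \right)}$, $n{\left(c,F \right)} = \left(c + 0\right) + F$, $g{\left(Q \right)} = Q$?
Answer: $-887$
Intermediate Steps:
$n{\left(c,F \right)} = F + c$ ($n{\left(c,F \right)} = c + F = F + c$)
$k{\left(y \right)} = y$
$k{\left(-7 \right)} + \left(2 \cdot 2 + 7\right) 4 n{\left(-9,-11 \right)} = -7 + \left(2 \cdot 2 + 7\right) 4 \left(-11 - 9\right) = -7 + \left(4 + 7\right) 4 \left(-20\right) = -7 + 11 \cdot 4 \left(-20\right) = -7 + 44 \left(-20\right) = -7 - 880 = -887$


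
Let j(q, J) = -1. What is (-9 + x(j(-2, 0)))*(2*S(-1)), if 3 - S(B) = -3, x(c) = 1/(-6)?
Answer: -110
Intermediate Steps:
x(c) = -⅙
S(B) = 6 (S(B) = 3 - 1*(-3) = 3 + 3 = 6)
(-9 + x(j(-2, 0)))*(2*S(-1)) = (-9 - ⅙)*(2*6) = -55/6*12 = -110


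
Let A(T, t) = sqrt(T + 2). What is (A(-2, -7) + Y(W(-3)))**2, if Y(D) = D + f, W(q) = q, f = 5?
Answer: 4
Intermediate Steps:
A(T, t) = sqrt(2 + T)
Y(D) = 5 + D (Y(D) = D + 5 = 5 + D)
(A(-2, -7) + Y(W(-3)))**2 = (sqrt(2 - 2) + (5 - 3))**2 = (sqrt(0) + 2)**2 = (0 + 2)**2 = 2**2 = 4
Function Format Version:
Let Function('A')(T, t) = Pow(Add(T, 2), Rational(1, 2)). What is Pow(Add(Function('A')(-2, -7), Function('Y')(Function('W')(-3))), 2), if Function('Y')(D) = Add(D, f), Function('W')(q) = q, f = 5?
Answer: 4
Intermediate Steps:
Function('A')(T, t) = Pow(Add(2, T), Rational(1, 2))
Function('Y')(D) = Add(5, D) (Function('Y')(D) = Add(D, 5) = Add(5, D))
Pow(Add(Function('A')(-2, -7), Function('Y')(Function('W')(-3))), 2) = Pow(Add(Pow(Add(2, -2), Rational(1, 2)), Add(5, -3)), 2) = Pow(Add(Pow(0, Rational(1, 2)), 2), 2) = Pow(Add(0, 2), 2) = Pow(2, 2) = 4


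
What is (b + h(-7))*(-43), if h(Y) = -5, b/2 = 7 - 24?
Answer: 1677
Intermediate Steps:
b = -34 (b = 2*(7 - 24) = 2*(-17) = -34)
(b + h(-7))*(-43) = (-34 - 5)*(-43) = -39*(-43) = 1677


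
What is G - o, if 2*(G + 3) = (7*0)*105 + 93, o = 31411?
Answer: -62735/2 ≈ -31368.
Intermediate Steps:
G = 87/2 (G = -3 + ((7*0)*105 + 93)/2 = -3 + (0*105 + 93)/2 = -3 + (0 + 93)/2 = -3 + (1/2)*93 = -3 + 93/2 = 87/2 ≈ 43.500)
G - o = 87/2 - 1*31411 = 87/2 - 31411 = -62735/2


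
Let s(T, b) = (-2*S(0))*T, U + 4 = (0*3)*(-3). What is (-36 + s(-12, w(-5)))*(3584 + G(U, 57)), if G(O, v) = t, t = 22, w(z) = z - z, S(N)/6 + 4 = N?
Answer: -2206872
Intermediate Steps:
S(N) = -24 + 6*N
w(z) = 0
U = -4 (U = -4 + (0*3)*(-3) = -4 + 0*(-3) = -4 + 0 = -4)
s(T, b) = 48*T (s(T, b) = (-2*(-24 + 6*0))*T = (-2*(-24 + 0))*T = (-2*(-24))*T = 48*T)
G(O, v) = 22
(-36 + s(-12, w(-5)))*(3584 + G(U, 57)) = (-36 + 48*(-12))*(3584 + 22) = (-36 - 576)*3606 = -612*3606 = -2206872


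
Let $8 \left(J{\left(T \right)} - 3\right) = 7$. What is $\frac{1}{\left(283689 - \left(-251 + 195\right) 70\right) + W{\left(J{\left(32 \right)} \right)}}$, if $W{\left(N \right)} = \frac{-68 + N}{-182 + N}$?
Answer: $\frac{25}{7190234} \approx 3.4769 \cdot 10^{-6}$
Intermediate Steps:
$J{\left(T \right)} = \frac{31}{8}$ ($J{\left(T \right)} = 3 + \frac{1}{8} \cdot 7 = 3 + \frac{7}{8} = \frac{31}{8}$)
$W{\left(N \right)} = \frac{-68 + N}{-182 + N}$
$\frac{1}{\left(283689 - \left(-251 + 195\right) 70\right) + W{\left(J{\left(32 \right)} \right)}} = \frac{1}{\left(283689 - \left(-251 + 195\right) 70\right) + \frac{-68 + \frac{31}{8}}{-182 + \frac{31}{8}}} = \frac{1}{\left(283689 - \left(-56\right) 70\right) + \frac{1}{- \frac{1425}{8}} \left(- \frac{513}{8}\right)} = \frac{1}{\left(283689 - -3920\right) - - \frac{9}{25}} = \frac{1}{\left(283689 + 3920\right) + \frac{9}{25}} = \frac{1}{287609 + \frac{9}{25}} = \frac{1}{\frac{7190234}{25}} = \frac{25}{7190234}$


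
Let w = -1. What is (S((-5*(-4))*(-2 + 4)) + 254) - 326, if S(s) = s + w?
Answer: -33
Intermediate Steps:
S(s) = -1 + s (S(s) = s - 1 = -1 + s)
(S((-5*(-4))*(-2 + 4)) + 254) - 326 = ((-1 + (-5*(-4))*(-2 + 4)) + 254) - 326 = ((-1 + 20*2) + 254) - 326 = ((-1 + 40) + 254) - 326 = (39 + 254) - 326 = 293 - 326 = -33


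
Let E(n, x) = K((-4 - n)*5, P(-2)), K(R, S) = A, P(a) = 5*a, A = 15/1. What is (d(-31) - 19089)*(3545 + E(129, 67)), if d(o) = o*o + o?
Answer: -64646040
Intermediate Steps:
A = 15 (A = 15*1 = 15)
d(o) = o + o**2 (d(o) = o**2 + o = o + o**2)
K(R, S) = 15
E(n, x) = 15
(d(-31) - 19089)*(3545 + E(129, 67)) = (-31*(1 - 31) - 19089)*(3545 + 15) = (-31*(-30) - 19089)*3560 = (930 - 19089)*3560 = -18159*3560 = -64646040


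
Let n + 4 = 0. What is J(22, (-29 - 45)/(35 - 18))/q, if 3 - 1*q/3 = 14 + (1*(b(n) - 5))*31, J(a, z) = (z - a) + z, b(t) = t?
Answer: -87/2278 ≈ -0.038191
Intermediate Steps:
n = -4 (n = -4 + 0 = -4)
J(a, z) = -a + 2*z
q = 804 (q = 9 - 3*(14 + (1*(-4 - 5))*31) = 9 - 3*(14 + (1*(-9))*31) = 9 - 3*(14 - 9*31) = 9 - 3*(14 - 279) = 9 - 3*(-265) = 9 + 795 = 804)
J(22, (-29 - 45)/(35 - 18))/q = (-1*22 + 2*((-29 - 45)/(35 - 18)))/804 = (-22 + 2*(-74/17))*(1/804) = (-22 - 148/17)*(1/804) = -522/17*1/804 = -87/2278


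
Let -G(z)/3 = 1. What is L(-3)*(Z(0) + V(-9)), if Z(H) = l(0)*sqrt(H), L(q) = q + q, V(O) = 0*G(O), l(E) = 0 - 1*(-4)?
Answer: 0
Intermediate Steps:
G(z) = -3 (G(z) = -3*1 = -3)
l(E) = 4 (l(E) = 0 + 4 = 4)
V(O) = 0 (V(O) = 0*(-3) = 0)
L(q) = 2*q
Z(H) = 4*sqrt(H)
L(-3)*(Z(0) + V(-9)) = (2*(-3))*(4*sqrt(0) + 0) = -6*(4*0 + 0) = -6*(0 + 0) = -6*0 = 0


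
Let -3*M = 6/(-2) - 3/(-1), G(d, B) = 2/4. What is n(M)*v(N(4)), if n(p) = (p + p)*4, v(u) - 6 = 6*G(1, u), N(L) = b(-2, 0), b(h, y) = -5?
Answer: 0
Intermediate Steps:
G(d, B) = ½ (G(d, B) = 2*(¼) = ½)
N(L) = -5
v(u) = 9 (v(u) = 6 + 6*(½) = 6 + 3 = 9)
M = 0 (M = -(6/(-2) - 3/(-1))/3 = -(6*(-½) - 3*(-1))/3 = -(-3 + 3)/3 = -⅓*0 = 0)
n(p) = 8*p (n(p) = (2*p)*4 = 8*p)
n(M)*v(N(4)) = (8*0)*9 = 0*9 = 0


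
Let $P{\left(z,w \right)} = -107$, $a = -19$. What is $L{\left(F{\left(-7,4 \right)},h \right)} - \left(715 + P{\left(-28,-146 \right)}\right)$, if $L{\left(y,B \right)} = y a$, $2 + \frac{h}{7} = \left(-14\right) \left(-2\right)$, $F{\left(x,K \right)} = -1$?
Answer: $-589$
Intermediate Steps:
$h = 182$ ($h = -14 + 7 \left(\left(-14\right) \left(-2\right)\right) = -14 + 7 \cdot 28 = -14 + 196 = 182$)
$L{\left(y,B \right)} = - 19 y$ ($L{\left(y,B \right)} = y \left(-19\right) = - 19 y$)
$L{\left(F{\left(-7,4 \right)},h \right)} - \left(715 + P{\left(-28,-146 \right)}\right) = \left(-19\right) \left(-1\right) - 608 = 19 + \left(-715 + 107\right) = 19 - 608 = -589$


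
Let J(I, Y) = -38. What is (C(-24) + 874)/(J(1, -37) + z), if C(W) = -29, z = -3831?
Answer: -845/3869 ≈ -0.21840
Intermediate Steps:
(C(-24) + 874)/(J(1, -37) + z) = (-29 + 874)/(-38 - 3831) = 845/(-3869) = 845*(-1/3869) = -845/3869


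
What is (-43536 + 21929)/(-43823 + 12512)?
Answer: 21607/31311 ≈ 0.69008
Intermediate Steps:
(-43536 + 21929)/(-43823 + 12512) = -21607/(-31311) = -21607*(-1/31311) = 21607/31311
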